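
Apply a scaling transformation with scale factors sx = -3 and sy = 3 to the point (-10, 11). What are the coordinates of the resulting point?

Scaling matrix:
[[-3, 0], [0, 3]]
Result: (-10 × -3, 11 × 3) = (30, 33)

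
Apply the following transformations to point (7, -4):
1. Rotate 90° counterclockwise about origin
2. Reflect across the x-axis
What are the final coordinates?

Step 1: Rotate 90° → (4, 7)
Step 2: Reflect across x-axis → (4, -7)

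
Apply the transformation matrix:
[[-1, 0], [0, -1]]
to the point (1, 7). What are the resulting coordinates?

Matrix multiplication:
[[-1, 0], [0, -1]] × [1, 7]ᵀ
= [(-1)(1) + (0)(7), (0)(1) + (-1)(7)]ᵀ
= [-1, -7]ᵀ
Result: (-1, -7)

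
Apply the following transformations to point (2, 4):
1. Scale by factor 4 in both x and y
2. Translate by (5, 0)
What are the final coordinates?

Step 1: Scale (2, 4) by 4 → (8, 16)
Step 2: Translate by (5, 0) → (13, 16)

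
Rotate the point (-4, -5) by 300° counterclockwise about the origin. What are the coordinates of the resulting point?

Rotation matrix for 300°: [[cos 300°, -sin 300°], [sin 300°, cos 300°]] ≈ [[0.500000, 0.866025], [-0.866025, 0.500000]]
[[0.500000, 0.866025], [-0.866025, 0.500000]] × [-4, -5]ᵀ ≈ [-6.3301, 0.9641]ᵀ
Result: (-6.3301, 0.9641)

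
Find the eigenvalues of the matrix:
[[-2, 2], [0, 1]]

Characteristic equation: det(A - λI) = 0
λ² - (trace)λ + (det) = 0
trace = -2 + 1 = -1, det = (-2)(1) - (2)(0) = -2
λ² - (-1)λ + (-2) = 0
λ = (-1 ± √((-1)² - 4·(-2))) / 2 = (-1 ± √9) / 2
Solving: λ = -2, 1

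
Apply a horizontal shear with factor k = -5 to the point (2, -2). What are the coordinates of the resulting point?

Shear matrix for horizontal shear with factor k = -5:
[[1, -5], [0, 1]]
Result: (2, -2) → (12, -2)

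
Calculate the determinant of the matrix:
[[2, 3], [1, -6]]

For a 2×2 matrix [[a, b], [c, d]], det = ad - bc
det = (2)(-6) - (3)(1) = -12 - 3 = -15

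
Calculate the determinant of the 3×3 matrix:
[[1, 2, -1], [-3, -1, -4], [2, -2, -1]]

Expansion along first row:
det = 1·det([[-1,-4],[-2,-1]]) - 2·det([[-3,-4],[2,-1]]) + -1·det([[-3,-1],[2,-2]])
    = 1·(-1·-1 - -4·-2) - 2·(-3·-1 - -4·2) + -1·(-3·-2 - -1·2)
    = 1·-7 - 2·11 + -1·8
    = -7 + -22 + -8 = -37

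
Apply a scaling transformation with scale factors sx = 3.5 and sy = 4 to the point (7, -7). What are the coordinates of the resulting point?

Scaling matrix:
[[3.50, 0], [0, 4]]
Result: (7 × 3.5, -7 × 4) = (24.5, -28)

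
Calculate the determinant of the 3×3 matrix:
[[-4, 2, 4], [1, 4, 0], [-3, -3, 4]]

Expansion along first row:
det = -4·det([[4,0],[-3,4]]) - 2·det([[1,0],[-3,4]]) + 4·det([[1,4],[-3,-3]])
    = -4·(4·4 - 0·-3) - 2·(1·4 - 0·-3) + 4·(1·-3 - 4·-3)
    = -4·16 - 2·4 + 4·9
    = -64 + -8 + 36 = -36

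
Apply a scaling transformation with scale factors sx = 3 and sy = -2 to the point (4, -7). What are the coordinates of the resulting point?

Scaling matrix:
[[3, 0], [0, -2]]
Result: (4 × 3, -7 × -2) = (12, 14)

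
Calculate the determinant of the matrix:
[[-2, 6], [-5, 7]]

For a 2×2 matrix [[a, b], [c, d]], det = ad - bc
det = (-2)(7) - (6)(-5) = -14 - -30 = 16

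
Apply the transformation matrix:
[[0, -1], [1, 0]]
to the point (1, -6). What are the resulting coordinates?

Matrix multiplication:
[[0, -1], [1, 0]] × [1, -6]ᵀ
= [(0)(1) + (-1)(-6), (1)(1) + (0)(-6)]ᵀ
= [6, 1]ᵀ
Result: (6, 1)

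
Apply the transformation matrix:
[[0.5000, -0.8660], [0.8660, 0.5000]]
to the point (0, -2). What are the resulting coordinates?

Matrix multiplication:
[[0.5000, -0.8660], [0.8660, 0.5000]] × [0, -2]ᵀ
= [(0.5000)(0) + (-0.8660)(-2), (0.8660)(0) + (0.5000)(-2)]ᵀ
= [1.7320, -1]ᵀ
Result: (1.7320, -1)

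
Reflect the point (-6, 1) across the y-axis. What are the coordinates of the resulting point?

Reflection across y-axis: (-6, 1) → (6, 1)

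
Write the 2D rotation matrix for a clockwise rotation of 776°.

Rotation matrix formula: [[cos θ, -sin θ], [sin θ, cos θ]]
A clockwise rotation by 776° is equivalent to a counterclockwise rotation by -776°.
For θ = -776°:
cos(-776°) = 0.5592
sin(-776°) = -0.8290
Result: [[0.5592, 0.8290], [-0.8290, 0.5592]]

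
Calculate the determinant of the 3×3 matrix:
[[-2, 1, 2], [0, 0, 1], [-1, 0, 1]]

Expansion along first row:
det = -2·det([[0,1],[0,1]]) - 1·det([[0,1],[-1,1]]) + 2·det([[0,0],[-1,0]])
    = -2·(0·1 - 1·0) - 1·(0·1 - 1·-1) + 2·(0·0 - 0·-1)
    = -2·0 - 1·1 + 2·0
    = 0 + -1 + 0 = -1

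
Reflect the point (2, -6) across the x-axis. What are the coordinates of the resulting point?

Reflection across x-axis: (2, -6) → (2, 6)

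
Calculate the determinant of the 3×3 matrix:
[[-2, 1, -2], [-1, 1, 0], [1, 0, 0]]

Expansion along first row:
det = -2·det([[1,0],[0,0]]) - 1·det([[-1,0],[1,0]]) + -2·det([[-1,1],[1,0]])
    = -2·(1·0 - 0·0) - 1·(-1·0 - 0·1) + -2·(-1·0 - 1·1)
    = -2·0 - 1·0 + -2·-1
    = 0 + 0 + 2 = 2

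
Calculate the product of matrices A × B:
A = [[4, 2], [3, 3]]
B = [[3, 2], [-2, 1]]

Matrix multiplication:
C[0][0] = 4×3 + 2×-2 = 8
C[0][1] = 4×2 + 2×1 = 10
C[1][0] = 3×3 + 3×-2 = 3
C[1][1] = 3×2 + 3×1 = 9
Result: [[8, 10], [3, 9]]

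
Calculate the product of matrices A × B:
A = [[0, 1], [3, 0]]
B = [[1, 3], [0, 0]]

Matrix multiplication:
C[0][0] = 0×1 + 1×0 = 0
C[0][1] = 0×3 + 1×0 = 0
C[1][0] = 3×1 + 0×0 = 3
C[1][1] = 3×3 + 0×0 = 9
Result: [[0, 0], [3, 9]]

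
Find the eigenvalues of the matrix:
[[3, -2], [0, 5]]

Characteristic equation: det(A - λI) = 0
λ² - (trace)λ + (det) = 0
trace = 3 + 5 = 8, det = (3)(5) - (-2)(0) = 15
λ² - (8)λ + (15) = 0
λ = (8 ± √((8)² - 4·(15))) / 2 = (8 ± √4) / 2
Solving: λ = 3, 5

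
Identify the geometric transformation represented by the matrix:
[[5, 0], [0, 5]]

This matrix represents: uniform scaling by factor 5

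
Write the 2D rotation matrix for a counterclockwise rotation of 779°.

Rotation matrix formula: [[cos θ, -sin θ], [sin θ, cos θ]]
For θ = 779°:
cos(779°) = 0.5150
sin(779°) = 0.8572
Result: [[0.5150, -0.8572], [0.8572, 0.5150]]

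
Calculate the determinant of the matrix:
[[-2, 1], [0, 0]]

For a 2×2 matrix [[a, b], [c, d]], det = ad - bc
det = (-2)(0) - (1)(0) = 0 - 0 = 0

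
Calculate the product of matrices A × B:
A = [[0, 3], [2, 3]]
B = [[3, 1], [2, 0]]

Matrix multiplication:
C[0][0] = 0×3 + 3×2 = 6
C[0][1] = 0×1 + 3×0 = 0
C[1][0] = 2×3 + 3×2 = 12
C[1][1] = 2×1 + 3×0 = 2
Result: [[6, 0], [12, 2]]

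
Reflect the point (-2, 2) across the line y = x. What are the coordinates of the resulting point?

Reflection across line y = x: (-2, 2) → (2, -2)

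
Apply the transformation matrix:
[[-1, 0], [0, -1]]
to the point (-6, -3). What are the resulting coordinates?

Matrix multiplication:
[[-1, 0], [0, -1]] × [-6, -3]ᵀ
= [(-1)(-6) + (0)(-3), (0)(-6) + (-1)(-3)]ᵀ
= [6, 3]ᵀ
Result: (6, 3)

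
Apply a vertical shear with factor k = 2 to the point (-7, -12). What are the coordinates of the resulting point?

Shear matrix for vertical shear with factor k = 2:
[[1, 0], [2, 1]]
Result: (-7, -12) → (-7, -26)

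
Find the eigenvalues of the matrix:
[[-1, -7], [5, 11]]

Characteristic equation: det(A - λI) = 0
λ² - (trace)λ + (det) = 0
trace = -1 + 11 = 10, det = (-1)(11) - (-7)(5) = 24
λ² - (10)λ + (24) = 0
λ = (10 ± √((10)² - 4·(24))) / 2 = (10 ± √4) / 2
Solving: λ = 4, 6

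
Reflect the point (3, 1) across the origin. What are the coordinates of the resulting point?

Reflection across origin: (3, 1) → (-3, -1)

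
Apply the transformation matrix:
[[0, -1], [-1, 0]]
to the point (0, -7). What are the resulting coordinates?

Matrix multiplication:
[[0, -1], [-1, 0]] × [0, -7]ᵀ
= [(0)(0) + (-1)(-7), (-1)(0) + (0)(-7)]ᵀ
= [7, 0]ᵀ
Result: (7, 0)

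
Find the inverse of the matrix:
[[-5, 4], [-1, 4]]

For [[a,b],[c,d]], inverse = (1/det)·[[d,-b],[-c,a]]
det = (-5)(4) - (4)(-1) = -20 - -4 = -16
Inverse = (1/-16)·[[4, -4], [1, -5]]
= [[-1/4, 1/4], [-1/16, 5/16]]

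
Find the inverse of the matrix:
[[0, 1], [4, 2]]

For [[a,b],[c,d]], inverse = (1/det)·[[d,-b],[-c,a]]
det = (0)(2) - (1)(4) = 0 - 4 = -4
Inverse = (1/-4)·[[2, -1], [-4, 0]]
= [[-1/2, 1/4], [1, 0]]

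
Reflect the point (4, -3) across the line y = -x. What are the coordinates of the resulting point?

Reflection across line y = -x: (4, -3) → (3, -4)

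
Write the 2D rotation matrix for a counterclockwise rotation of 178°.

Rotation matrix formula: [[cos θ, -sin θ], [sin θ, cos θ]]
For θ = 178°:
cos(178°) = -0.9994
sin(178°) = 0.0349
Result: [[-0.9994, -0.0349], [0.0349, -0.9994]]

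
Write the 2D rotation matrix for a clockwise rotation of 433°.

Rotation matrix formula: [[cos θ, -sin θ], [sin θ, cos θ]]
A clockwise rotation by 433° is equivalent to a counterclockwise rotation by -433°.
For θ = -433°:
cos(-433°) = 0.2924
sin(-433°) = -0.9563
Result: [[0.2924, 0.9563], [-0.9563, 0.2924]]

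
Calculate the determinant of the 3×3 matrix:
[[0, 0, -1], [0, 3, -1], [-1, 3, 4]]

Expansion along first row:
det = 0·det([[3,-1],[3,4]]) - 0·det([[0,-1],[-1,4]]) + -1·det([[0,3],[-1,3]])
    = 0·(3·4 - -1·3) - 0·(0·4 - -1·-1) + -1·(0·3 - 3·-1)
    = 0·15 - 0·-1 + -1·3
    = 0 + 0 + -3 = -3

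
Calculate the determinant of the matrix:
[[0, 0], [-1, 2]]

For a 2×2 matrix [[a, b], [c, d]], det = ad - bc
det = (0)(2) - (0)(-1) = 0 - 0 = 0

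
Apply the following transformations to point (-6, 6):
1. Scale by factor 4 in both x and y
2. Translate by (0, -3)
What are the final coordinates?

Step 1: Scale (-6, 6) by 4 → (-24, 24)
Step 2: Translate by (0, -3) → (-24, 21)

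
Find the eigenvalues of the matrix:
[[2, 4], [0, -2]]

Characteristic equation: det(A - λI) = 0
λ² - (trace)λ + (det) = 0
trace = 2 + -2 = 0, det = (2)(-2) - (4)(0) = -4
λ² - (0)λ + (-4) = 0
λ = (0 ± √((0)² - 4·(-4))) / 2 = (0 ± √16) / 2
Solving: λ = -2, 2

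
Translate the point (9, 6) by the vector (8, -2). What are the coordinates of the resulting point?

Translation by (8, -2) (homogeneous matrix [[1, 0, 8], [0, 1, -2], [0, 0, 1]]):
x' = 9 + 8 = 17
y' = 6 + -2 = 4
Result: (17, 4)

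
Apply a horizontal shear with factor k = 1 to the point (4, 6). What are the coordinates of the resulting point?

Shear matrix for horizontal shear with factor k = 1:
[[1, 1], [0, 1]]
Result: (4, 6) → (10, 6)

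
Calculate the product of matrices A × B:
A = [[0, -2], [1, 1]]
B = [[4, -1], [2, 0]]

Matrix multiplication:
C[0][0] = 0×4 + -2×2 = -4
C[0][1] = 0×-1 + -2×0 = 0
C[1][0] = 1×4 + 1×2 = 6
C[1][1] = 1×-1 + 1×0 = -1
Result: [[-4, 0], [6, -1]]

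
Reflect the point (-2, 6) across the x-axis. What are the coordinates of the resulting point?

Reflection across x-axis: (-2, 6) → (-2, -6)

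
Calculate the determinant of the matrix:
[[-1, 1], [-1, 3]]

For a 2×2 matrix [[a, b], [c, d]], det = ad - bc
det = (-1)(3) - (1)(-1) = -3 - -1 = -2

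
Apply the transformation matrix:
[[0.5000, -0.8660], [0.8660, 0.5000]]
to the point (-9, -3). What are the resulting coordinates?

Matrix multiplication:
[[0.5000, -0.8660], [0.8660, 0.5000]] × [-9, -3]ᵀ
= [(0.5000)(-9) + (-0.8660)(-3), (0.8660)(-9) + (0.5000)(-3)]ᵀ
= [-1.9020, -9.2940]ᵀ
Result: (-1.9020, -9.2940)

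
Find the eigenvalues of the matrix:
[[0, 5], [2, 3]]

Characteristic equation: det(A - λI) = 0
λ² - (trace)λ + (det) = 0
trace = 0 + 3 = 3, det = (0)(3) - (5)(2) = -10
λ² - (3)λ + (-10) = 0
λ = (3 ± √((3)² - 4·(-10))) / 2 = (3 ± √49) / 2
Solving: λ = -2, 5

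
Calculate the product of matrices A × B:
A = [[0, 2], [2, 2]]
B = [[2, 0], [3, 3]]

Matrix multiplication:
C[0][0] = 0×2 + 2×3 = 6
C[0][1] = 0×0 + 2×3 = 6
C[1][0] = 2×2 + 2×3 = 10
C[1][1] = 2×0 + 2×3 = 6
Result: [[6, 6], [10, 6]]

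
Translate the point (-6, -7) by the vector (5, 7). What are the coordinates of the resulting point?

Translation by (5, 7) (homogeneous matrix [[1, 0, 5], [0, 1, 7], [0, 0, 1]]):
x' = -6 + 5 = -1
y' = -7 + 7 = 0
Result: (-1, 0)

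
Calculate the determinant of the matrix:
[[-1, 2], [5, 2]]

For a 2×2 matrix [[a, b], [c, d]], det = ad - bc
det = (-1)(2) - (2)(5) = -2 - 10 = -12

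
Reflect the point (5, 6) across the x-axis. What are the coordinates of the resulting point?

Reflection across x-axis: (5, 6) → (5, -6)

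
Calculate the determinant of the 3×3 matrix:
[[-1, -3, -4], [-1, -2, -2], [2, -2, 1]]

Expansion along first row:
det = -1·det([[-2,-2],[-2,1]]) - -3·det([[-1,-2],[2,1]]) + -4·det([[-1,-2],[2,-2]])
    = -1·(-2·1 - -2·-2) - -3·(-1·1 - -2·2) + -4·(-1·-2 - -2·2)
    = -1·-6 - -3·3 + -4·6
    = 6 + 9 + -24 = -9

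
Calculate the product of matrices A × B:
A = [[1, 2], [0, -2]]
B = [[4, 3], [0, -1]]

Matrix multiplication:
C[0][0] = 1×4 + 2×0 = 4
C[0][1] = 1×3 + 2×-1 = 1
C[1][0] = 0×4 + -2×0 = 0
C[1][1] = 0×3 + -2×-1 = 2
Result: [[4, 1], [0, 2]]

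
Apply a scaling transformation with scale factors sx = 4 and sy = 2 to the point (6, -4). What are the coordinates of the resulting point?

Scaling matrix:
[[4, 0], [0, 2]]
Result: (6 × 4, -4 × 2) = (24, -8)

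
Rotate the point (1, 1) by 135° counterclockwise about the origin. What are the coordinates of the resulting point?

Rotation matrix for 135°: [[cos 135°, -sin 135°], [sin 135°, cos 135°]] ≈ [[-0.707107, -0.707107], [0.707107, -0.707107]]
[[-0.707107, -0.707107], [0.707107, -0.707107]] × [1, 1]ᵀ ≈ [-1.4142, 0]ᵀ
Result: (-1.4142, 0)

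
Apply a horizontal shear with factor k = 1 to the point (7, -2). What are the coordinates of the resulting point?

Shear matrix for horizontal shear with factor k = 1:
[[1, 1], [0, 1]]
Result: (7, -2) → (5, -2)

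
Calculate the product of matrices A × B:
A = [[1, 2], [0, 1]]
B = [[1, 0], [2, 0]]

Matrix multiplication:
C[0][0] = 1×1 + 2×2 = 5
C[0][1] = 1×0 + 2×0 = 0
C[1][0] = 0×1 + 1×2 = 2
C[1][1] = 0×0 + 1×0 = 0
Result: [[5, 0], [2, 0]]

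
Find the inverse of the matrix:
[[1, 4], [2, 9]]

For [[a,b],[c,d]], inverse = (1/det)·[[d,-b],[-c,a]]
det = (1)(9) - (4)(2) = 9 - 8 = 1
Inverse = [[9, -4], [-2, 1]]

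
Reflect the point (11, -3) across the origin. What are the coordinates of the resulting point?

Reflection across origin: (11, -3) → (-11, 3)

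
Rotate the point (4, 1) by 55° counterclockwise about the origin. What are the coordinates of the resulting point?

Rotation matrix for 55°: [[cos 55°, -sin 55°], [sin 55°, cos 55°]] ≈ [[0.573576, -0.819152], [0.819152, 0.573576]]
[[0.573576, -0.819152], [0.819152, 0.573576]] × [4, 1]ᵀ ≈ [1.4752, 3.8502]ᵀ
Result: (1.4752, 3.8502)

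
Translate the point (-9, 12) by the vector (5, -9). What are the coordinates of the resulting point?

Translation by (5, -9) (homogeneous matrix [[1, 0, 5], [0, 1, -9], [0, 0, 1]]):
x' = -9 + 5 = -4
y' = 12 + -9 = 3
Result: (-4, 3)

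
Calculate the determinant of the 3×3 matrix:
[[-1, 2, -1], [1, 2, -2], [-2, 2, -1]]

Expansion along first row:
det = -1·det([[2,-2],[2,-1]]) - 2·det([[1,-2],[-2,-1]]) + -1·det([[1,2],[-2,2]])
    = -1·(2·-1 - -2·2) - 2·(1·-1 - -2·-2) + -1·(1·2 - 2·-2)
    = -1·2 - 2·-5 + -1·6
    = -2 + 10 + -6 = 2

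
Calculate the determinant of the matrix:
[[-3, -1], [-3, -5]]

For a 2×2 matrix [[a, b], [c, d]], det = ad - bc
det = (-3)(-5) - (-1)(-3) = 15 - 3 = 12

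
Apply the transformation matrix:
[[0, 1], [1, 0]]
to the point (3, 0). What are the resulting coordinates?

Matrix multiplication:
[[0, 1], [1, 0]] × [3, 0]ᵀ
= [(0)(3) + (1)(0), (1)(3) + (0)(0)]ᵀ
= [0, 3]ᵀ
Result: (0, 3)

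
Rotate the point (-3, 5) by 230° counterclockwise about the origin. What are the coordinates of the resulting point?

Rotation matrix for 230°: [[cos 230°, -sin 230°], [sin 230°, cos 230°]] ≈ [[-0.642788, 0.766044], [-0.766044, -0.642788]]
[[-0.642788, 0.766044], [-0.766044, -0.642788]] × [-3, 5]ᵀ ≈ [5.7586, -0.9158]ᵀ
Result: (5.7586, -0.9158)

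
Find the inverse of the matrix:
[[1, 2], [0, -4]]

For [[a,b],[c,d]], inverse = (1/det)·[[d,-b],[-c,a]]
det = (1)(-4) - (2)(0) = -4 - 0 = -4
Inverse = (1/-4)·[[-4, -2], [0, 1]]
= [[1, 1/2], [0, -1/4]]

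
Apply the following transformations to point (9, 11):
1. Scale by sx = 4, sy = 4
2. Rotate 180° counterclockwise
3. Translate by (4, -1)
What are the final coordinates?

Step 1: Scale → (36, 44)
Step 2: Rotate 180° → (-36, -44)
Step 3: Translate → (-32, -45)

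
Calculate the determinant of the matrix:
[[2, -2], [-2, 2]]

For a 2×2 matrix [[a, b], [c, d]], det = ad - bc
det = (2)(2) - (-2)(-2) = 4 - 4 = 0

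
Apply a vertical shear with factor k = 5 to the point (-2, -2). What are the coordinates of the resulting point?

Shear matrix for vertical shear with factor k = 5:
[[1, 0], [5, 1]]
Result: (-2, -2) → (-2, -12)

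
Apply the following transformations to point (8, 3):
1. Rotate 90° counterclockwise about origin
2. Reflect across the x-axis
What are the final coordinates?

Step 1: Rotate 90° → (-3, 8)
Step 2: Reflect across x-axis → (-3, -8)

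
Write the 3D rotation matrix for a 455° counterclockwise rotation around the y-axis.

Rotation matrix for counterclockwise 455° around y-axis:
cos(455°) = -0.0872, sin(455°) = 0.9962
Result: [[-0.0872, 0, 0.9962], [0, 1, 0], [-0.9962, 0, -0.0872]]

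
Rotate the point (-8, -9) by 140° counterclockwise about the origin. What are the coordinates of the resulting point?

Rotation matrix for 140°: [[cos 140°, -sin 140°], [sin 140°, cos 140°]] ≈ [[-0.766044, -0.642788], [0.642788, -0.766044]]
[[-0.766044, -0.642788], [0.642788, -0.766044]] × [-8, -9]ᵀ ≈ [11.9134, 1.7521]ᵀ
Result: (11.9134, 1.7521)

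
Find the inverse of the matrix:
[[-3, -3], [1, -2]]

For [[a,b],[c,d]], inverse = (1/det)·[[d,-b],[-c,a]]
det = (-3)(-2) - (-3)(1) = 6 - -3 = 9
Inverse = (1/9)·[[-2, 3], [-1, -3]]
= [[-2/9, 1/3], [-1/9, -1/3]]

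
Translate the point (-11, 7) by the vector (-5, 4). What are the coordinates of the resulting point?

Translation by (-5, 4) (homogeneous matrix [[1, 0, -5], [0, 1, 4], [0, 0, 1]]):
x' = -11 + -5 = -16
y' = 7 + 4 = 11
Result: (-16, 11)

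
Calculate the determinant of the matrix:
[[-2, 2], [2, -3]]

For a 2×2 matrix [[a, b], [c, d]], det = ad - bc
det = (-2)(-3) - (2)(2) = 6 - 4 = 2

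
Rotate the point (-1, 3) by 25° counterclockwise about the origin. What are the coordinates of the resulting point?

Rotation matrix for 25°: [[cos 25°, -sin 25°], [sin 25°, cos 25°]] ≈ [[0.906308, -0.422618], [0.422618, 0.906308]]
[[0.906308, -0.422618], [0.422618, 0.906308]] × [-1, 3]ᵀ ≈ [-2.1742, 2.2963]ᵀ
Result: (-2.1742, 2.2963)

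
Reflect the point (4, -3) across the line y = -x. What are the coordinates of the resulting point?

Reflection across line y = -x: (4, -3) → (3, -4)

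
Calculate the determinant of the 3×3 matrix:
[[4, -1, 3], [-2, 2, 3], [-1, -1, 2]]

Expansion along first row:
det = 4·det([[2,3],[-1,2]]) - -1·det([[-2,3],[-1,2]]) + 3·det([[-2,2],[-1,-1]])
    = 4·(2·2 - 3·-1) - -1·(-2·2 - 3·-1) + 3·(-2·-1 - 2·-1)
    = 4·7 - -1·-1 + 3·4
    = 28 + -1 + 12 = 39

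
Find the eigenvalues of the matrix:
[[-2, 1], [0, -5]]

Characteristic equation: det(A - λI) = 0
λ² - (trace)λ + (det) = 0
trace = -2 + -5 = -7, det = (-2)(-5) - (1)(0) = 10
λ² - (-7)λ + (10) = 0
λ = (-7 ± √((-7)² - 4·(10))) / 2 = (-7 ± √9) / 2
Solving: λ = -5, -2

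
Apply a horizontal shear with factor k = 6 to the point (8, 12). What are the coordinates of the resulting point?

Shear matrix for horizontal shear with factor k = 6:
[[1, 6], [0, 1]]
Result: (8, 12) → (80, 12)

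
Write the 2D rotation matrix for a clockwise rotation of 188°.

Rotation matrix formula: [[cos θ, -sin θ], [sin θ, cos θ]]
A clockwise rotation by 188° is equivalent to a counterclockwise rotation by -188°.
For θ = -188°:
cos(-188°) = -0.9903
sin(-188°) = 0.1392
Result: [[-0.9903, -0.1392], [0.1392, -0.9903]]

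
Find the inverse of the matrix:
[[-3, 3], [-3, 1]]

For [[a,b],[c,d]], inverse = (1/det)·[[d,-b],[-c,a]]
det = (-3)(1) - (3)(-3) = -3 - -9 = 6
Inverse = (1/6)·[[1, -3], [3, -3]]
= [[1/6, -1/2], [1/2, -1/2]]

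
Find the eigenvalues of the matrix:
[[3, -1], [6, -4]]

Characteristic equation: det(A - λI) = 0
λ² - (trace)λ + (det) = 0
trace = 3 + -4 = -1, det = (3)(-4) - (-1)(6) = -6
λ² - (-1)λ + (-6) = 0
λ = (-1 ± √((-1)² - 4·(-6))) / 2 = (-1 ± √25) / 2
Solving: λ = -3, 2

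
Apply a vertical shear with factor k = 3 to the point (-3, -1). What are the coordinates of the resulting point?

Shear matrix for vertical shear with factor k = 3:
[[1, 0], [3, 1]]
Result: (-3, -1) → (-3, -10)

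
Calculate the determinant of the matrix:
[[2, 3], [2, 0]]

For a 2×2 matrix [[a, b], [c, d]], det = ad - bc
det = (2)(0) - (3)(2) = 0 - 6 = -6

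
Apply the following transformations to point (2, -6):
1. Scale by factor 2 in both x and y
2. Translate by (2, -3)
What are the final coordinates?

Step 1: Scale (2, -6) by 2 → (4, -12)
Step 2: Translate by (2, -3) → (6, -15)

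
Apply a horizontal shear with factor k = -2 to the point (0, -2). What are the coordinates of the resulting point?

Shear matrix for horizontal shear with factor k = -2:
[[1, -2], [0, 1]]
Result: (0, -2) → (4, -2)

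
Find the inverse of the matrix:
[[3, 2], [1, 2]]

For [[a,b],[c,d]], inverse = (1/det)·[[d,-b],[-c,a]]
det = (3)(2) - (2)(1) = 6 - 2 = 4
Inverse = (1/4)·[[2, -2], [-1, 3]]
= [[1/2, -1/2], [-1/4, 3/4]]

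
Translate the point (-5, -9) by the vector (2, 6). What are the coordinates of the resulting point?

Translation by (2, 6) (homogeneous matrix [[1, 0, 2], [0, 1, 6], [0, 0, 1]]):
x' = -5 + 2 = -3
y' = -9 + 6 = -3
Result: (-3, -3)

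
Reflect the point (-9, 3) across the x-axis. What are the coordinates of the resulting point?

Reflection across x-axis: (-9, 3) → (-9, -3)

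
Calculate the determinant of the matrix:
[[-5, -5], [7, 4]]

For a 2×2 matrix [[a, b], [c, d]], det = ad - bc
det = (-5)(4) - (-5)(7) = -20 - -35 = 15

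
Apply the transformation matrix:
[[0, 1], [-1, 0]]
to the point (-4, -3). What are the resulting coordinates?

Matrix multiplication:
[[0, 1], [-1, 0]] × [-4, -3]ᵀ
= [(0)(-4) + (1)(-3), (-1)(-4) + (0)(-3)]ᵀ
= [-3, 4]ᵀ
Result: (-3, 4)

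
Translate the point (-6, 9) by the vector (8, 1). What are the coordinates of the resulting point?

Translation by (8, 1) (homogeneous matrix [[1, 0, 8], [0, 1, 1], [0, 0, 1]]):
x' = -6 + 8 = 2
y' = 9 + 1 = 10
Result: (2, 10)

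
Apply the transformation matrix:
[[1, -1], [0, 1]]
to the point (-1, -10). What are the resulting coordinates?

Matrix multiplication:
[[1, -1], [0, 1]] × [-1, -10]ᵀ
= [(1)(-1) + (-1)(-10), (0)(-1) + (1)(-10)]ᵀ
= [9, -10]ᵀ
Result: (9, -10)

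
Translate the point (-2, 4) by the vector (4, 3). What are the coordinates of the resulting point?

Translation by (4, 3) (homogeneous matrix [[1, 0, 4], [0, 1, 3], [0, 0, 1]]):
x' = -2 + 4 = 2
y' = 4 + 3 = 7
Result: (2, 7)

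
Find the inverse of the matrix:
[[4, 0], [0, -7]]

For [[a,b],[c,d]], inverse = (1/det)·[[d,-b],[-c,a]]
det = (4)(-7) - (0)(0) = -28 - 0 = -28
Inverse = (1/-28)·[[-7, 0], [0, 4]]
= [[1/4, 0], [0, -1/7]]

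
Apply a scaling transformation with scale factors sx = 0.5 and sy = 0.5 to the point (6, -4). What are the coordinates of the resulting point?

Scaling matrix:
[[0.50, 0], [0, 0.50]]
Result: (6 × 0.5, -4 × 0.5) = (3, -2)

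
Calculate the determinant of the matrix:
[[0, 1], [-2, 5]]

For a 2×2 matrix [[a, b], [c, d]], det = ad - bc
det = (0)(5) - (1)(-2) = 0 - -2 = 2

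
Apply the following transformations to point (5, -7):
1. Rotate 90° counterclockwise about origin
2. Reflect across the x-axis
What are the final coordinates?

Step 1: Rotate 90° → (7, 5)
Step 2: Reflect across x-axis → (7, -5)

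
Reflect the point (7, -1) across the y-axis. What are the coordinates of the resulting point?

Reflection across y-axis: (7, -1) → (-7, -1)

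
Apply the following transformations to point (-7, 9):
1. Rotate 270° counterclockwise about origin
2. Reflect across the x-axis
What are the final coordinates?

Step 1: Rotate 270° → (9, 7)
Step 2: Reflect across x-axis → (9, -7)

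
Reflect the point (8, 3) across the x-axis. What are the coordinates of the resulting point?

Reflection across x-axis: (8, 3) → (8, -3)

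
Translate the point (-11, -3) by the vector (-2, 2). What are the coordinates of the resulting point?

Translation by (-2, 2) (homogeneous matrix [[1, 0, -2], [0, 1, 2], [0, 0, 1]]):
x' = -11 + -2 = -13
y' = -3 + 2 = -1
Result: (-13, -1)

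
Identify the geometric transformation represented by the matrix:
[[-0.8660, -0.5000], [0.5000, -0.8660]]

This matrix represents: rotation by 150° counterclockwise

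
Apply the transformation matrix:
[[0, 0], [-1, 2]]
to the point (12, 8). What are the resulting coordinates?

Matrix multiplication:
[[0, 0], [-1, 2]] × [12, 8]ᵀ
= [(0)(12) + (0)(8), (-1)(12) + (2)(8)]ᵀ
= [0, 4]ᵀ
Result: (0, 4)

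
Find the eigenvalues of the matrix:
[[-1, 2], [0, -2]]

Characteristic equation: det(A - λI) = 0
λ² - (trace)λ + (det) = 0
trace = -1 + -2 = -3, det = (-1)(-2) - (2)(0) = 2
λ² - (-3)λ + (2) = 0
λ = (-3 ± √((-3)² - 4·(2))) / 2 = (-3 ± √1) / 2
Solving: λ = -2, -1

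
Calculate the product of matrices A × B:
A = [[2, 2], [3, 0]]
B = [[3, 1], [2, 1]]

Matrix multiplication:
C[0][0] = 2×3 + 2×2 = 10
C[0][1] = 2×1 + 2×1 = 4
C[1][0] = 3×3 + 0×2 = 9
C[1][1] = 3×1 + 0×1 = 3
Result: [[10, 4], [9, 3]]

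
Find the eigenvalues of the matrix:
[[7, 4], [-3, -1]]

Characteristic equation: det(A - λI) = 0
λ² - (trace)λ + (det) = 0
trace = 7 + -1 = 6, det = (7)(-1) - (4)(-3) = 5
λ² - (6)λ + (5) = 0
λ = (6 ± √((6)² - 4·(5))) / 2 = (6 ± √16) / 2
Solving: λ = 1, 5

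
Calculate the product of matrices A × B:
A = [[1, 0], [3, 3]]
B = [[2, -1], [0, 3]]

Matrix multiplication:
C[0][0] = 1×2 + 0×0 = 2
C[0][1] = 1×-1 + 0×3 = -1
C[1][0] = 3×2 + 3×0 = 6
C[1][1] = 3×-1 + 3×3 = 6
Result: [[2, -1], [6, 6]]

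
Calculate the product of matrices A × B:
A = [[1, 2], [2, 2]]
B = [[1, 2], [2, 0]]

Matrix multiplication:
C[0][0] = 1×1 + 2×2 = 5
C[0][1] = 1×2 + 2×0 = 2
C[1][0] = 2×1 + 2×2 = 6
C[1][1] = 2×2 + 2×0 = 4
Result: [[5, 2], [6, 4]]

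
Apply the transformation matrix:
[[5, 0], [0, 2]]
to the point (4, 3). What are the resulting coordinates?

Matrix multiplication:
[[5, 0], [0, 2]] × [4, 3]ᵀ
= [(5)(4) + (0)(3), (0)(4) + (2)(3)]ᵀ
= [20, 6]ᵀ
Result: (20, 6)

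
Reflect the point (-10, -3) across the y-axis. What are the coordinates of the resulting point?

Reflection across y-axis: (-10, -3) → (10, -3)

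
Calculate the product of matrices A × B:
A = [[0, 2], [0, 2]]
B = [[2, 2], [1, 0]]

Matrix multiplication:
C[0][0] = 0×2 + 2×1 = 2
C[0][1] = 0×2 + 2×0 = 0
C[1][0] = 0×2 + 2×1 = 2
C[1][1] = 0×2 + 2×0 = 0
Result: [[2, 0], [2, 0]]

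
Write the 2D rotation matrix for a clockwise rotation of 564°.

Rotation matrix formula: [[cos θ, -sin θ], [sin θ, cos θ]]
A clockwise rotation by 564° is equivalent to a counterclockwise rotation by -564°.
For θ = -564°:
cos(-564°) = -0.9135
sin(-564°) = 0.4067
Result: [[-0.9135, -0.4067], [0.4067, -0.9135]]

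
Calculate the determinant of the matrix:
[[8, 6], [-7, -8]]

For a 2×2 matrix [[a, b], [c, d]], det = ad - bc
det = (8)(-8) - (6)(-7) = -64 - -42 = -22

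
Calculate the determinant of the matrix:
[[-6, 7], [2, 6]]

For a 2×2 matrix [[a, b], [c, d]], det = ad - bc
det = (-6)(6) - (7)(2) = -36 - 14 = -50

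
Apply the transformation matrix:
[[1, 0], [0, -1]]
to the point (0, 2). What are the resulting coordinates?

Matrix multiplication:
[[1, 0], [0, -1]] × [0, 2]ᵀ
= [(1)(0) + (0)(2), (0)(0) + (-1)(2)]ᵀ
= [0, -2]ᵀ
Result: (0, -2)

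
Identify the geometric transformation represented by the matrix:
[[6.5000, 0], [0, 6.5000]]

This matrix represents: uniform scaling by factor 6.5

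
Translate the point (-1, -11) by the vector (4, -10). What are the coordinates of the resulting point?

Translation by (4, -10) (homogeneous matrix [[1, 0, 4], [0, 1, -10], [0, 0, 1]]):
x' = -1 + 4 = 3
y' = -11 + -10 = -21
Result: (3, -21)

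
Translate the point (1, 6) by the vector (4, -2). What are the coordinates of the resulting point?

Translation by (4, -2) (homogeneous matrix [[1, 0, 4], [0, 1, -2], [0, 0, 1]]):
x' = 1 + 4 = 5
y' = 6 + -2 = 4
Result: (5, 4)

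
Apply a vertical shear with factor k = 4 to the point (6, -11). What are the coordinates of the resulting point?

Shear matrix for vertical shear with factor k = 4:
[[1, 0], [4, 1]]
Result: (6, -11) → (6, 13)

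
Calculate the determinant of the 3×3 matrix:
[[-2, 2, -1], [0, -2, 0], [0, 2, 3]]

Expansion along first row:
det = -2·det([[-2,0],[2,3]]) - 2·det([[0,0],[0,3]]) + -1·det([[0,-2],[0,2]])
    = -2·(-2·3 - 0·2) - 2·(0·3 - 0·0) + -1·(0·2 - -2·0)
    = -2·-6 - 2·0 + -1·0
    = 12 + 0 + 0 = 12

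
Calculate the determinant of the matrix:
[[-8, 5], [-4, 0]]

For a 2×2 matrix [[a, b], [c, d]], det = ad - bc
det = (-8)(0) - (5)(-4) = 0 - -20 = 20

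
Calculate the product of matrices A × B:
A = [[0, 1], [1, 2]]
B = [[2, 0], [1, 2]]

Matrix multiplication:
C[0][0] = 0×2 + 1×1 = 1
C[0][1] = 0×0 + 1×2 = 2
C[1][0] = 1×2 + 2×1 = 4
C[1][1] = 1×0 + 2×2 = 4
Result: [[1, 2], [4, 4]]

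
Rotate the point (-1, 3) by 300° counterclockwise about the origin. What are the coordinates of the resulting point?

Rotation matrix for 300°: [[cos 300°, -sin 300°], [sin 300°, cos 300°]] ≈ [[0.500000, 0.866025], [-0.866025, 0.500000]]
[[0.500000, 0.866025], [-0.866025, 0.500000]] × [-1, 3]ᵀ ≈ [2.0981, 2.3660]ᵀ
Result: (2.0981, 2.3660)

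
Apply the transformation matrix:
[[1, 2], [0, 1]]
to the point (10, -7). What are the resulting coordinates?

Matrix multiplication:
[[1, 2], [0, 1]] × [10, -7]ᵀ
= [(1)(10) + (2)(-7), (0)(10) + (1)(-7)]ᵀ
= [-4, -7]ᵀ
Result: (-4, -7)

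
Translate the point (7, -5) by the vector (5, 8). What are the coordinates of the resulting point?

Translation by (5, 8) (homogeneous matrix [[1, 0, 5], [0, 1, 8], [0, 0, 1]]):
x' = 7 + 5 = 12
y' = -5 + 8 = 3
Result: (12, 3)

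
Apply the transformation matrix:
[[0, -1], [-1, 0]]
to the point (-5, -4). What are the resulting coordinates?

Matrix multiplication:
[[0, -1], [-1, 0]] × [-5, -4]ᵀ
= [(0)(-5) + (-1)(-4), (-1)(-5) + (0)(-4)]ᵀ
= [4, 5]ᵀ
Result: (4, 5)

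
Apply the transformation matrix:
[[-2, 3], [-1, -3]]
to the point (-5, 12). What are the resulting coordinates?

Matrix multiplication:
[[-2, 3], [-1, -3]] × [-5, 12]ᵀ
= [(-2)(-5) + (3)(12), (-1)(-5) + (-3)(12)]ᵀ
= [46, -31]ᵀ
Result: (46, -31)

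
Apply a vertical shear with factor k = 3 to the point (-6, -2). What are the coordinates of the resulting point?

Shear matrix for vertical shear with factor k = 3:
[[1, 0], [3, 1]]
Result: (-6, -2) → (-6, -20)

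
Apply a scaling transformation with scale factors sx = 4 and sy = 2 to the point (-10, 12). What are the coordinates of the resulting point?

Scaling matrix:
[[4, 0], [0, 2]]
Result: (-10 × 4, 12 × 2) = (-40, 24)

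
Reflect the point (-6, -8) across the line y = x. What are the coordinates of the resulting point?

Reflection across line y = x: (-6, -8) → (-8, -6)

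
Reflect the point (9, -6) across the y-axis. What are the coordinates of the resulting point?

Reflection across y-axis: (9, -6) → (-9, -6)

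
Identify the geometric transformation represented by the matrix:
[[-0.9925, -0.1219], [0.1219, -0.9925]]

This matrix represents: rotation by 173° counterclockwise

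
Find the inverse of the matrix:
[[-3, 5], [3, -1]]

For [[a,b],[c,d]], inverse = (1/det)·[[d,-b],[-c,a]]
det = (-3)(-1) - (5)(3) = 3 - 15 = -12
Inverse = (1/-12)·[[-1, -5], [-3, -3]]
= [[1/12, 5/12], [1/4, 1/4]]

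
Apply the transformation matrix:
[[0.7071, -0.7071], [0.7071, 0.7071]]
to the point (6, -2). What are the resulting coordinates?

Matrix multiplication:
[[0.7071, -0.7071], [0.7071, 0.7071]] × [6, -2]ᵀ
= [(0.7071)(6) + (-0.7071)(-2), (0.7071)(6) + (0.7071)(-2)]ᵀ
= [5.6568, 2.8284]ᵀ
Result: (5.6568, 2.8284)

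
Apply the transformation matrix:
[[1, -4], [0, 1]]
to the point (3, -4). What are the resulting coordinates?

Matrix multiplication:
[[1, -4], [0, 1]] × [3, -4]ᵀ
= [(1)(3) + (-4)(-4), (0)(3) + (1)(-4)]ᵀ
= [19, -4]ᵀ
Result: (19, -4)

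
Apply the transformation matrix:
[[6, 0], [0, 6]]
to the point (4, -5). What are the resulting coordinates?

Matrix multiplication:
[[6, 0], [0, 6]] × [4, -5]ᵀ
= [(6)(4) + (0)(-5), (0)(4) + (6)(-5)]ᵀ
= [24, -30]ᵀ
Result: (24, -30)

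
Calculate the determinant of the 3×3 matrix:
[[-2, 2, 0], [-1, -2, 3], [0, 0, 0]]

Expansion along first row:
det = -2·det([[-2,3],[0,0]]) - 2·det([[-1,3],[0,0]]) + 0·det([[-1,-2],[0,0]])
    = -2·(-2·0 - 3·0) - 2·(-1·0 - 3·0) + 0·(-1·0 - -2·0)
    = -2·0 - 2·0 + 0·0
    = 0 + 0 + 0 = 0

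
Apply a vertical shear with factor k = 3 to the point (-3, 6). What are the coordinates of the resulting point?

Shear matrix for vertical shear with factor k = 3:
[[1, 0], [3, 1]]
Result: (-3, 6) → (-3, -3)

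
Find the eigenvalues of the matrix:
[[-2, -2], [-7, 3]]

Characteristic equation: det(A - λI) = 0
λ² - (trace)λ + (det) = 0
trace = -2 + 3 = 1, det = (-2)(3) - (-2)(-7) = -20
λ² - (1)λ + (-20) = 0
λ = (1 ± √((1)² - 4·(-20))) / 2 = (1 ± √81) / 2
Solving: λ = -4, 5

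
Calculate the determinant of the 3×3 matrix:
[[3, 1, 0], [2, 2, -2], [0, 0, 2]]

Expansion along first row:
det = 3·det([[2,-2],[0,2]]) - 1·det([[2,-2],[0,2]]) + 0·det([[2,2],[0,0]])
    = 3·(2·2 - -2·0) - 1·(2·2 - -2·0) + 0·(2·0 - 2·0)
    = 3·4 - 1·4 + 0·0
    = 12 + -4 + 0 = 8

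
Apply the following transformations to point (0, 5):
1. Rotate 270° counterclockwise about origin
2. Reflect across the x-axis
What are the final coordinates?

Step 1: Rotate 270° → (5, 0)
Step 2: Reflect across x-axis → (5, 0)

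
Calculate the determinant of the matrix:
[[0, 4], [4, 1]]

For a 2×2 matrix [[a, b], [c, d]], det = ad - bc
det = (0)(1) - (4)(4) = 0 - 16 = -16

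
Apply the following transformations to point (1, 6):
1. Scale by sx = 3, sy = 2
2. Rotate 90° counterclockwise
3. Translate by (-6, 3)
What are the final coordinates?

Step 1: Scale → (3, 12)
Step 2: Rotate 90° → (-12, 3)
Step 3: Translate → (-18, 6)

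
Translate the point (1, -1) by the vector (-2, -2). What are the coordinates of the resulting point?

Translation by (-2, -2) (homogeneous matrix [[1, 0, -2], [0, 1, -2], [0, 0, 1]]):
x' = 1 + -2 = -1
y' = -1 + -2 = -3
Result: (-1, -3)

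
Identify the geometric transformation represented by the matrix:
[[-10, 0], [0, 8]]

This matrix represents: non-uniform scaling by sx = -10, sy = 8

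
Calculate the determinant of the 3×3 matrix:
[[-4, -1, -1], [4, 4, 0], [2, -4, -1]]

Expansion along first row:
det = -4·det([[4,0],[-4,-1]]) - -1·det([[4,0],[2,-1]]) + -1·det([[4,4],[2,-4]])
    = -4·(4·-1 - 0·-4) - -1·(4·-1 - 0·2) + -1·(4·-4 - 4·2)
    = -4·-4 - -1·-4 + -1·-24
    = 16 + -4 + 24 = 36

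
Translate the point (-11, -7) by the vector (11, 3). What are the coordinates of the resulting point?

Translation by (11, 3) (homogeneous matrix [[1, 0, 11], [0, 1, 3], [0, 0, 1]]):
x' = -11 + 11 = 0
y' = -7 + 3 = -4
Result: (0, -4)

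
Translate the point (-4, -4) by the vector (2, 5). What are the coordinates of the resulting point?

Translation by (2, 5) (homogeneous matrix [[1, 0, 2], [0, 1, 5], [0, 0, 1]]):
x' = -4 + 2 = -2
y' = -4 + 5 = 1
Result: (-2, 1)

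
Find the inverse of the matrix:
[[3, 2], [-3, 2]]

For [[a,b],[c,d]], inverse = (1/det)·[[d,-b],[-c,a]]
det = (3)(2) - (2)(-3) = 6 - -6 = 12
Inverse = (1/12)·[[2, -2], [3, 3]]
= [[1/6, -1/6], [1/4, 1/4]]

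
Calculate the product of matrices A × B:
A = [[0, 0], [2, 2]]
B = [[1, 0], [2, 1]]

Matrix multiplication:
C[0][0] = 0×1 + 0×2 = 0
C[0][1] = 0×0 + 0×1 = 0
C[1][0] = 2×1 + 2×2 = 6
C[1][1] = 2×0 + 2×1 = 2
Result: [[0, 0], [6, 2]]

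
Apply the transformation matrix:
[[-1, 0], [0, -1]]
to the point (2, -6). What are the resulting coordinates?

Matrix multiplication:
[[-1, 0], [0, -1]] × [2, -6]ᵀ
= [(-1)(2) + (0)(-6), (0)(2) + (-1)(-6)]ᵀ
= [-2, 6]ᵀ
Result: (-2, 6)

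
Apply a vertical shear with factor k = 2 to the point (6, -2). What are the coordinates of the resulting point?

Shear matrix for vertical shear with factor k = 2:
[[1, 0], [2, 1]]
Result: (6, -2) → (6, 10)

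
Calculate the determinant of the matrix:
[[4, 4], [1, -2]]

For a 2×2 matrix [[a, b], [c, d]], det = ad - bc
det = (4)(-2) - (4)(1) = -8 - 4 = -12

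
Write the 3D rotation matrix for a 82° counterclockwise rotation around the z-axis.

Rotation matrix for counterclockwise 82° around z-axis:
cos(82°) = 0.1392, sin(82°) = 0.9903
Result: [[0.1392, -0.9903, 0], [0.9903, 0.1392, 0], [0, 0, 1]]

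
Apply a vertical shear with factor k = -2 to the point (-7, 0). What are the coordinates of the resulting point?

Shear matrix for vertical shear with factor k = -2:
[[1, 0], [-2, 1]]
Result: (-7, 0) → (-7, 14)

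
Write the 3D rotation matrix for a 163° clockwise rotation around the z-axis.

Rotation matrix for clockwise 163° around z-axis:
A clockwise rotation by 163° is a counterclockwise rotation by -163°.
cos(-163°) = -0.9563, sin(-163°) = -0.2924
Result: [[-0.9563, 0.2924, 0], [-0.2924, -0.9563, 0], [0, 0, 1]]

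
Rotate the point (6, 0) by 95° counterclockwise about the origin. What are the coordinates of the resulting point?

Rotation matrix for 95°: [[cos 95°, -sin 95°], [sin 95°, cos 95°]] ≈ [[-0.087156, -0.996195], [0.996195, -0.087156]]
[[-0.087156, -0.996195], [0.996195, -0.087156]] × [6, 0]ᵀ ≈ [-0.5229, 5.9772]ᵀ
Result: (-0.5229, 5.9772)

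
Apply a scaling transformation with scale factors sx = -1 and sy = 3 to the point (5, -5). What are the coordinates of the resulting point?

Scaling matrix:
[[-1, 0], [0, 3]]
Result: (5 × -1, -5 × 3) = (-5, -15)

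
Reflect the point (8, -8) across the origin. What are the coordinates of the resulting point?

Reflection across origin: (8, -8) → (-8, 8)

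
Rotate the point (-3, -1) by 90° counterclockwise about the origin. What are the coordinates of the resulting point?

Rotation matrix for 90°: [[cos 90°, -sin 90°], [sin 90°, cos 90°]] = [[0, -1], [1, 0]]
[[0, -1], [1, 0]] × [-3, -1]ᵀ = [1, -3]ᵀ
Result: (1, -3)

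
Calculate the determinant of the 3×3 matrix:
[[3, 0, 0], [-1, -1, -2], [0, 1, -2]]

Expansion along first row:
det = 3·det([[-1,-2],[1,-2]]) - 0·det([[-1,-2],[0,-2]]) + 0·det([[-1,-1],[0,1]])
    = 3·(-1·-2 - -2·1) - 0·(-1·-2 - -2·0) + 0·(-1·1 - -1·0)
    = 3·4 - 0·2 + 0·-1
    = 12 + 0 + 0 = 12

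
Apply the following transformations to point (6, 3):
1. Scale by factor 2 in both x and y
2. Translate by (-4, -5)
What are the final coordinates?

Step 1: Scale (6, 3) by 2 → (12, 6)
Step 2: Translate by (-4, -5) → (8, 1)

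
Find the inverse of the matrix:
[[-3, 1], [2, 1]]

For [[a,b],[c,d]], inverse = (1/det)·[[d,-b],[-c,a]]
det = (-3)(1) - (1)(2) = -3 - 2 = -5
Inverse = (1/-5)·[[1, -1], [-2, -3]]
= [[-1/5, 1/5], [2/5, 3/5]]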